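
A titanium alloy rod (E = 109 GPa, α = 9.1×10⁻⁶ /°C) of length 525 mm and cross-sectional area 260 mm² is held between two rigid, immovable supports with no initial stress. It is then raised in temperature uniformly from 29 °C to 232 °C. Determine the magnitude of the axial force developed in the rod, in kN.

Full restraint means ε = 0, so the stress is σ = EαΔT = 109×10³ × 9.1×10⁻⁶ × 203 = 201.4 MPa.
Axial force P = σA = 201.4 × 260 = 52350 N = 52.35 kN, compressive.

P ≈ 52.4 kN (compressive)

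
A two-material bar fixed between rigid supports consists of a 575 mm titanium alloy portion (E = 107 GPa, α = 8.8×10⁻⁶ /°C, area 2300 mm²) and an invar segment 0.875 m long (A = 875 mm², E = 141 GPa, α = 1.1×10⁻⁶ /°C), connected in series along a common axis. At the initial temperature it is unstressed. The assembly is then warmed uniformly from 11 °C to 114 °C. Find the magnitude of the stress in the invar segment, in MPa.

Free thermal expansion of the whole bar: Σ αᵢΔT Lᵢ = 8.8×10⁻⁶×103×575 + 1.1×10⁻⁶×103×875 = 0.6203 mm.
Since the ends are fixed, an axial force P builds up, equal in every segment, with P · Σ Lᵢ/(AᵢEᵢ) = δ_free.
Σ Lᵢ/(AᵢEᵢ) = 575/(2300×107×10³) + 875/(875×141×10³) = 9.429×10⁻⁶ mm/N.
Hence P = δ_free / Σ(L/AE) = 0.6203/9.429×10⁻⁶ = 65.79 kN (compressive).
σ_{invar} = P / A = 65790 / 875 = 75.19 MPa.

σ ≈ 75.2 MPa (compressive)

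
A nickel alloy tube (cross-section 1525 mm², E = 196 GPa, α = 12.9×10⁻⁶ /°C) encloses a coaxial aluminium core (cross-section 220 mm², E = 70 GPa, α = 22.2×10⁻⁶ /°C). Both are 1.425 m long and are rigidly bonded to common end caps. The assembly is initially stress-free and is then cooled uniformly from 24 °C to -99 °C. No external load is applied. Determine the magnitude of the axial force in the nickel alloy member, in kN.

P ≈ 16.8 kN (compressive in the nickel alloy)

The aluminium has the larger α, so on cooling it would change length more than the nickel alloy if both were free. The rigid plates force a common final length, so the aluminium is put into tension and the nickel alloy into compression, with equal and opposite forces P (no external load).
Setting the final lengths equal and cancelling L: (α₁ − α₂)ΔT = P/(A₁E₁) + P/(A₂E₂).
|α₁ − α₂|·ΔT = 9.3×10⁻⁶ × 123 = 0.001144.
1/(A₁E₁) + 1/(A₂E₂) = 1/(1525×196×10³) + 1/(220×70×10³) = 6.828×10⁻⁸ N⁻¹.
P = 0.001144 / 6.828×10⁻⁸ = 16750 N = 16.75 kN.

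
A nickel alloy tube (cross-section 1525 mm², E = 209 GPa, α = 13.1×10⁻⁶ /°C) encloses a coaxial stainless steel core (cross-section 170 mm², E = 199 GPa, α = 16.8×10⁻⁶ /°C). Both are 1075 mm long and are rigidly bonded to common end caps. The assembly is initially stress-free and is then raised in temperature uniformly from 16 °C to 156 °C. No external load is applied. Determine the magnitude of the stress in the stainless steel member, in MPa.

The stainless steel has the larger α, so on heating it would change length more than the nickel alloy if both were free. The rigid plates force a common final length, so the stainless steel is put into compression and the nickel alloy into tension, with equal and opposite forces P (no external load).
Compatibility of the two members (thermal + elastic change equal): (α₁ − α₂)ΔT = P·[1/(A₁E₁) + 1/(A₂E₂)].
|α₁ − α₂|·ΔT = 3.7×10⁻⁶ × 140 = 0.000518.
1/(A₁E₁) + 1/(A₂E₂) = 1/(1525×209×10³) + 1/(170×199×10³) = 3.27×10⁻⁸ N⁻¹.
P = 0.000518 / 3.27×10⁻⁸ = 15840 N = 15.84 kN.
σ_{stainless steel} = P/A₂ = 15840/170 = 93.19 MPa, compressive.

σ ≈ 93.2 MPa (compressive)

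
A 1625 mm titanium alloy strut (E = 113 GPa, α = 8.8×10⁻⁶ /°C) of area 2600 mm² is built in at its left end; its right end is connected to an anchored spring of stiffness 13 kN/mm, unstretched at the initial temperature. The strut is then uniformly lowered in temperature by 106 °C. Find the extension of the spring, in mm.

δ ≈ 1.41 mm

If the spring were absent the strut would shorten by αΔT L = 8.8×10⁻⁶ × 106 × 1625 = 1.516 mm.
With a force P in the spring, the elastic change of the strut is PL/(AE) and that of the spring is P/k; compatibility requires their sum to equal δ_free.
P [ L/(AE) + 1/k ] = δ_free → P [ 1625/(2600×113×10³) + 1/(13×10³) ] = 1.516.
P = 1.516 / 8.245×10⁻⁵ = 18380 N.
Spring extension = P/k = 18380/(13×10³) = 1.414 mm.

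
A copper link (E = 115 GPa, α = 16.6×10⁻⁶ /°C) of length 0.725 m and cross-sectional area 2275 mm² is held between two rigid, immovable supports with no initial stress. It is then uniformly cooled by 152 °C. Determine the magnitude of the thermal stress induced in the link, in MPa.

With length fixed, the mechanical strain must cancel the thermal strain αΔT = 16.6×10⁻⁶ × 152 = 2523.2×10⁻⁶.
Hence σ = E·αΔT = 115×10³ × 2523.2×10⁻⁶ = 290.2 MPa, tensile.

σ ≈ 290 MPa (tensile)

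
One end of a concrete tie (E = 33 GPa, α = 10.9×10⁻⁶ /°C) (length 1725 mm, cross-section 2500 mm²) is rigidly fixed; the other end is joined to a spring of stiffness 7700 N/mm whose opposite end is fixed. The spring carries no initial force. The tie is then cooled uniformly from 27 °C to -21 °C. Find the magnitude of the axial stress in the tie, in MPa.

σ ≈ 2.39 MPa (tensile)

Free thermal contraction: δ_free = αΔT L = 10.9×10⁻⁶ × 48 × 1725 = 0.9025 mm.
With a force P in the spring, the elastic change of the tie is PL/(AE) and that of the spring is P/k; compatibility requires their sum to equal δ_free.
P [ L/(AE) + 1/k ] = δ_free → P [ 1725/(2500×33×10³) + 1/(7700) ] = 0.9025.
P = 0.9025 / 0.0001508 = 5986 N.
σ = P/A = 5986/2500 = 2.394 MPa.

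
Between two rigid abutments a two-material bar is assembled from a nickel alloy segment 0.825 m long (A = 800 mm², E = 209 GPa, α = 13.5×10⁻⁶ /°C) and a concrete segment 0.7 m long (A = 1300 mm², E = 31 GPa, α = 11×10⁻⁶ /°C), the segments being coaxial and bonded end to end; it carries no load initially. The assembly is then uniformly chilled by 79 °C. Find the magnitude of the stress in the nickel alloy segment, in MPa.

σ ≈ 83.4 MPa (tensile)

With the walls removed the bar would change length by δ_free = Σ αᵢΔT Lᵢ = 13.5×10⁻⁶×79×825 + 11×10⁻⁶×79×700 = 1.488 mm.
The rigid supports impose zero overall length change; the single axial force P common to all segments must satisfy P Σ Lᵢ/(AᵢEᵢ) = δ_free.
The series flexibility is Σ Lᵢ/(AᵢEᵢ) = 825/(800×209×10³) + 700/(1300×31×10³) = 2.23×10⁻⁵ mm/N.
P = 1.488 / 2.23×10⁻⁵ = 66720 N = 66.72 kN, tensile.
σ_{nickel alloy} = P / A = 66720 / 800 = 83.4 MPa.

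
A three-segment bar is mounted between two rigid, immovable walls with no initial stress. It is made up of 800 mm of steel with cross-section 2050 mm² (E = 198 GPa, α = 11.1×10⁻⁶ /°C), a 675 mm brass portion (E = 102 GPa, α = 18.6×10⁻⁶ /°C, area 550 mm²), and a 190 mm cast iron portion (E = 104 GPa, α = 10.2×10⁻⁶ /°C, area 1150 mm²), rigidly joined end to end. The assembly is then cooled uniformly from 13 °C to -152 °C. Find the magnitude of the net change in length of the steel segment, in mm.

If the supports were absent, the total length change would be Σ αᵢΔT Lᵢ = 11.1×10⁻⁶×165×800 + 18.6×10⁻⁶×165×675 + 10.2×10⁻⁶×165×190 = 3.857 mm.
Since the ends are fixed, an axial force P builds up, equal in every segment, with P · Σ Lᵢ/(AᵢEᵢ) = δ_free.
Σ Lᵢ/(AᵢEᵢ) = 800/(2050×198×10³) + 675/(550×102×10³) + 190/(1150×104×10³) = 1.559×10⁻⁵ mm/N.
Hence P = δ_free / Σ(L/AE) = 3.857/1.559×10⁻⁵ = 247.3 kN (tensile).
For the steel segment, free thermal change = 11.1×10⁻⁶×165×800 = 1.465 mm and elastic change from P = 247300×800/(2050×198×10³) = 0.4875 mm; these oppose, so the net change is 0.978 mm (segment shortens).

|ΔL| ≈ 0.978 mm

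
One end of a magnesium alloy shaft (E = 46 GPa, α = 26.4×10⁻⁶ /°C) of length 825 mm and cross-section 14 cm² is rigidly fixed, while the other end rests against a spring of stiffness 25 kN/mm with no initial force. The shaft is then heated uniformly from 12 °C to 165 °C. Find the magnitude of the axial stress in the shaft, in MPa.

The unrestrained thermal change is αΔT L = 26.4×10⁻⁶ × 153 × 825 = 3.332 mm.
With a force P in the spring, the elastic change of the shaft is PL/(AE) and that of the spring is P/k; compatibility requires their sum to equal δ_free.
P [ L/(AE) + 1/k ] = δ_free → P [ 825/(1400×46×10³) + 1/(25×10³) ] = 3.332.
P = 3.332 / 5.281×10⁻⁵ = 63100 N.
σ = P/A = 63100/1400 = 45.07 MPa.

σ ≈ 45.1 MPa (compressive)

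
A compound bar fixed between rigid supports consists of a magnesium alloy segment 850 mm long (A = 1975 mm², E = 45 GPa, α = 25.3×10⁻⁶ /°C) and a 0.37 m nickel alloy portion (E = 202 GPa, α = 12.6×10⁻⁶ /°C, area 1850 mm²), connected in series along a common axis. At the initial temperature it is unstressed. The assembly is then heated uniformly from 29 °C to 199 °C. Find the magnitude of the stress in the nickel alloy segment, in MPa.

If the supports were absent, the total length change would be Σ αᵢΔT Lᵢ = 25.3×10⁻⁶×170×850 + 12.6×10⁻⁶×170×370 = 4.448 mm.
Since the ends are fixed, an axial force P builds up, equal in every segment, with P · Σ Lᵢ/(AᵢEᵢ) = δ_free.
The series flexibility is Σ Lᵢ/(AᵢEᵢ) = 850/(1975×45×10³) + 370/(1850×202×10³) = 1.055×10⁻⁵ mm/N.
P = 4.448 / 1.055×10⁻⁵ = 421500 N = 421.5 kN, compressive.
σ_{nickel alloy} = P / A = 421500 / 1850 = 227.8 MPa.

σ ≈ 228 MPa (compressive)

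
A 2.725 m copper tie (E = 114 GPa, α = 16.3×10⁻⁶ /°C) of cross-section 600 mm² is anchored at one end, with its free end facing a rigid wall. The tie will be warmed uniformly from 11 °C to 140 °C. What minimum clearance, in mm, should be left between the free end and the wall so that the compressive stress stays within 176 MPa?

g ≈ 1.52 mm

With no wall the tie would lengthen by αΔT L = 16.3×10⁻⁶ × 129 × 2725 = 5.73 mm.
A stress of 176 MPa corresponds to the wall pushing the tie back by σL/E = 176×2725/(114×10³) = 4.207 mm.
So the gap has to take up the difference, g_min = δ_free − σL/E = 5.73 − 4.207 = 1.523 mm.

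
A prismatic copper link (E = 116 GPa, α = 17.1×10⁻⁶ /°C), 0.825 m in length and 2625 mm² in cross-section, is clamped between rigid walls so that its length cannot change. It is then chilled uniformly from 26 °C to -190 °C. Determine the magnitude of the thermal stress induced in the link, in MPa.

σ ≈ 428 MPa (tensile)

Because both ends are immovable the net strain is zero, and the suppressed thermal strain is αΔT = 17.1×10⁻⁶ × 216 = 3693.6×10⁻⁶.
σ = EαΔT = 116×10³ × 17.1×10⁻⁶ × 216 = 428.5 MPa (tensile; the link is trying to contract).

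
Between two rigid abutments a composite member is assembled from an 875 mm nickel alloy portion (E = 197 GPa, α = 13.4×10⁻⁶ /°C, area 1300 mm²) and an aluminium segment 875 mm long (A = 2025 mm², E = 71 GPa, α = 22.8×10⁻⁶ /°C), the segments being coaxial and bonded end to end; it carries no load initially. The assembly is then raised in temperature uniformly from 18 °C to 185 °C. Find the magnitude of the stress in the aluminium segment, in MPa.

σ ≈ 275 MPa (compressive)

With the walls removed the bar would change length by δ_free = Σ αᵢΔT Lᵢ = 13.4×10⁻⁶×167×875 + 22.8×10⁻⁶×167×875 = 5.29 mm.
The walls prevent any net length change, so an axial force P (same in every segment) develops. Compatibility: P · Σ Lᵢ/(AᵢEᵢ) = δ_free.
The series flexibility is Σ Lᵢ/(AᵢEᵢ) = 875/(1300×197×10³) + 875/(2025×71×10³) = 9.503×10⁻⁶ mm/N.
Hence P = δ_free / Σ(L/AE) = 5.29/9.503×10⁻⁶ = 556.7 kN (compressive).
σ_{aluminium} = P / A = 556700 / 2025 = 274.9 MPa.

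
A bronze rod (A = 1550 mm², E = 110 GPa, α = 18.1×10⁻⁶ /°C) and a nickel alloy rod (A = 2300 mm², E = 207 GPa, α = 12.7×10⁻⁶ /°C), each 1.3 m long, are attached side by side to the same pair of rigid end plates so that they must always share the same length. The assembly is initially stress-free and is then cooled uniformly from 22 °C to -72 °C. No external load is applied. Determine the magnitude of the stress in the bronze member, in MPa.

σ ≈ 41.1 MPa (tensile)

Equilibrium of a rigid end plate with no external load gives equal and opposite internal forces ±P in the two members. Since α_{bronze} > α_{nickel alloy}, cooling drives the bronze into tension and the nickel alloy into compression.
Equating the net (thermal + elastic) strains gives |α₁ − α₂|·ΔT = P·[1/(A₁E₁) + 1/(A₂E₂)].
|α₁ − α₂|·ΔT = 5.4×10⁻⁶ × 94 = 0.0005076.
1/(A₁E₁) + 1/(A₂E₂) = 1/(1550×110×10³) + 1/(2300×207×10³) = 7.966×10⁻⁹ N⁻¹.
So P = 0.0005076 / 7.966×10⁻⁹ = 63.72 kN.
σ_{bronze} = P/A₁ = 63720/1550 = 41.11 MPa, tensile.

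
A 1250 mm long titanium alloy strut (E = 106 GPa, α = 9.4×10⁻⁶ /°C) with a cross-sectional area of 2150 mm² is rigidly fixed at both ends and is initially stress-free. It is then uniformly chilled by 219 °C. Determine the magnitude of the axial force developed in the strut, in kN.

P ≈ 469 kN (tensile)

Full restraint means ε = 0, so the stress is σ = EαΔT = 106×10³ × 9.4×10⁻⁶ × 219 = 218.2 MPa.
Axial force P = σA = 218.2 × 2150 = 469200 N = 469.2 kN, tensile.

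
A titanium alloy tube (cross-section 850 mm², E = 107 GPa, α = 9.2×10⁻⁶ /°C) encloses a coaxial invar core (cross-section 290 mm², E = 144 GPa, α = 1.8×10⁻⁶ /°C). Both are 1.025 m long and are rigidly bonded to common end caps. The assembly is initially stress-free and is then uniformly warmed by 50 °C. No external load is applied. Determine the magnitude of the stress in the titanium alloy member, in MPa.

Equilibrium of a rigid end plate with no external load gives equal and opposite internal forces ±P in the two members. Since α_{titanium alloy} > α_{invar}, heating drives the titanium alloy into compression and the invar into tension.
Compatibility of the two members (thermal + elastic change equal): (α₁ − α₂)ΔT = P·[1/(A₁E₁) + 1/(A₂E₂)].
|α₁ − α₂|·ΔT = 7.4×10⁻⁶ × 50 = 0.00037.
1/(A₁E₁) + 1/(A₂E₂) = 1/(850×107×10³) + 1/(290×144×10³) = 3.494×10⁻⁸ N⁻¹.
P = 0.00037 / 3.494×10⁻⁸ = 10590 N = 10.59 kN.
σ_{titanium alloy} = P/A₁ = 10590/850 = 12.46 MPa, compressive.

σ ≈ 12.5 MPa (compressive)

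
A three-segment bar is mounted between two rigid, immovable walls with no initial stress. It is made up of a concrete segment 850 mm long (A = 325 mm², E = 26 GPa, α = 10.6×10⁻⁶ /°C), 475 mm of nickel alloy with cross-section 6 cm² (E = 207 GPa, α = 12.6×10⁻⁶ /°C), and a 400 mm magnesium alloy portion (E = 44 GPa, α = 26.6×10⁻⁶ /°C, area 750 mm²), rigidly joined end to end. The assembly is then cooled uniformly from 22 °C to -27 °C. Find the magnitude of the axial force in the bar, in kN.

With the walls removed the bar would change length by δ_free = Σ αᵢΔT Lᵢ = 10.6×10⁻⁶×49×850 + 12.6×10⁻⁶×49×475 + 26.6×10⁻⁶×49×400 = 1.256 mm.
The rigid supports impose zero overall length change; the single axial force P common to all segments must satisfy P Σ Lᵢ/(AᵢEᵢ) = δ_free.
Σ Lᵢ/(AᵢEᵢ) = 850/(325×26×10³) + 475/(600×207×10³) + 400/(750×44×10³) = 0.0001165 mm/N.
So P = 1.256 / 0.0001165 = 10.78 kN, tensile.

P ≈ 10.8 kN (tensile)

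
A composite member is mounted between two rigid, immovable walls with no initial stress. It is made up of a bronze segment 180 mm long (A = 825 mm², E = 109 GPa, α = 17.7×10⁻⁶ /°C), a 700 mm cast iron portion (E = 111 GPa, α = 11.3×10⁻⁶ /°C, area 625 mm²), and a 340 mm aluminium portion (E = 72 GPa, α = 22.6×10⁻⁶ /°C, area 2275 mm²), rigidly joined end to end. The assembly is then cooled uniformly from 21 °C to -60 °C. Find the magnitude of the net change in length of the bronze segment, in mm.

If the supports were absent, the total length change would be Σ αᵢΔT Lᵢ = 17.7×10⁻⁶×81×180 + 11.3×10⁻⁶×81×700 + 22.6×10⁻⁶×81×340 = 1.521 mm.
The walls prevent any net length change, so an axial force P (same in every segment) develops. Compatibility: P · Σ Lᵢ/(AᵢEᵢ) = δ_free.
Σ Lᵢ/(AᵢEᵢ) = 180/(825×109×10³) + 700/(625×111×10³) + 340/(2275×72×10³) = 1.417×10⁻⁵ mm/N.
Hence P = δ_free / Σ(L/AE) = 1.521/1.417×10⁻⁵ = 107.4 kN (tensile).
For the bronze segment, free thermal change = 17.7×10⁻⁶×81×180 = 0.2581 mm and elastic change from P = 107400×180/(825×109×10³) = 0.2149 mm; these oppose, so the net change is 0.0431 mm (segment shortens).

|ΔL| ≈ 0.0431 mm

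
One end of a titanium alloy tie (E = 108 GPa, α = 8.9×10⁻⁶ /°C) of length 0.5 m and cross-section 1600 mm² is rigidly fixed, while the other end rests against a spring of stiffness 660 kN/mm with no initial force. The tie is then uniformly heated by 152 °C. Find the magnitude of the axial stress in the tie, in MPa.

σ ≈ 95.9 MPa (compressive)

The unrestrained thermal change is αΔT L = 8.9×10⁻⁶ × 152 × 500 = 0.6764 mm.
Let P be the compressive force at the spring. The tie shortens elastically by PL/(AE) and the spring compresses by P/k; together these equal δ_free.
So P = δ_free / [L/(AE) + 1/k] = 0.6764 / [ 500/(1600×108×10³) + 1/(660×10³) ].
P = 0.6764 / 4.409×10⁻⁶ = 153400 N.
σ = P/A = 153400/1600 = 95.89 MPa.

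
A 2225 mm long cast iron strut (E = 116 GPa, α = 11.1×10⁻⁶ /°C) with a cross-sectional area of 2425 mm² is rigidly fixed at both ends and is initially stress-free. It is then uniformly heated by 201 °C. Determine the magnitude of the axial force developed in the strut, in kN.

P ≈ 628 kN (compressive)

Full restraint means ε = 0, so the stress is σ = EαΔT = 116×10³ × 11.1×10⁻⁶ × 201 = 258.8 MPa.
Axial force P = σA = 258.8 × 2425 = 627600 N = 627.6 kN, compressive.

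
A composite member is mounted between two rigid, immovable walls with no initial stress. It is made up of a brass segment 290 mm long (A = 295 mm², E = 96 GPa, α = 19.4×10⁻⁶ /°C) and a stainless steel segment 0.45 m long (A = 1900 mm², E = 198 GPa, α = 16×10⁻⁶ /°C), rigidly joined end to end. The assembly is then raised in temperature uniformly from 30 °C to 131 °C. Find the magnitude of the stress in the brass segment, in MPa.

σ ≈ 384 MPa (compressive)

If the supports were absent, the total length change would be Σ αᵢΔT Lᵢ = 19.4×10⁻⁶×101×290 + 16×10⁻⁶×101×450 = 1.295 mm.
Since the ends are fixed, an axial force P builds up, equal in every segment, with P · Σ Lᵢ/(AᵢEᵢ) = δ_free.
The series flexibility is Σ Lᵢ/(AᵢEᵢ) = 290/(295×96×10³) + 450/(1900×198×10³) = 1.144×10⁻⁵ mm/N.
Hence P = δ_free / Σ(L/AE) = 1.295/1.144×10⁻⁵ = 113.3 kN (compressive).
σ_{brass} = P / A = 113300 / 295 = 384 MPa.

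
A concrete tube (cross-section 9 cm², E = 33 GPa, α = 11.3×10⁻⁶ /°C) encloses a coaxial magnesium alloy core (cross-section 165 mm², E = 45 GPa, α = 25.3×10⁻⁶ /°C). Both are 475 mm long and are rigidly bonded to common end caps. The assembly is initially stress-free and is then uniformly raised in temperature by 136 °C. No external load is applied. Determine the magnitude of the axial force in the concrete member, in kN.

Both members must finish at the same length. With the larger α, the magnesium alloy tends to over-expand; the plates restrain it, putting the magnesium alloy in compression and the concrete in tension. With no external load the two internal forces are equal and opposite, magnitude P.
Setting the final lengths equal and cancelling L: (α₁ − α₂)ΔT = P/(A₁E₁) + P/(A₂E₂).
|α₁ − α₂|·ΔT = 14×10⁻⁶ × 136 = 0.001904.
1/(A₁E₁) + 1/(A₂E₂) = 1/(900×33×10³) + 1/(165×45×10³) = 1.684×10⁻⁷ N⁻¹.
P = 0.001904 / 1.684×10⁻⁷ = 11310 N = 11.31 kN.

P ≈ 11.3 kN (tensile in the concrete)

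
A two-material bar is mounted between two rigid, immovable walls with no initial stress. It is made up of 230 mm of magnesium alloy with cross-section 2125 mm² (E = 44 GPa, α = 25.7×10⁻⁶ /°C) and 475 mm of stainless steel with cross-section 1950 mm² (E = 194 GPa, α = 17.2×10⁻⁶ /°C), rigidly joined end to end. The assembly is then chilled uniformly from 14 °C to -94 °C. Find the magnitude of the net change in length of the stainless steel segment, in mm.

|ΔL| ≈ 0.368 mm

With the walls removed the bar would change length by δ_free = Σ αᵢΔT Lᵢ = 25.7×10⁻⁶×108×230 + 17.2×10⁻⁶×108×475 = 1.521 mm.
Since the ends are fixed, an axial force P builds up, equal in every segment, with P · Σ Lᵢ/(AᵢEᵢ) = δ_free.
Σ Lᵢ/(AᵢEᵢ) = 230/(2125×44×10³) + 475/(1950×194×10³) = 3.716×10⁻⁶ mm/N.
So P = 1.521 / 3.716×10⁻⁶ = 409.3 kN, tensile.
For the stainless steel segment, free thermal change = 17.2×10⁻⁶×108×475 = 0.8824 mm and elastic change from P = 409300×475/(1950×194×10³) = 0.5139 mm; these oppose, so the net change is 0.368 mm (segment shortens).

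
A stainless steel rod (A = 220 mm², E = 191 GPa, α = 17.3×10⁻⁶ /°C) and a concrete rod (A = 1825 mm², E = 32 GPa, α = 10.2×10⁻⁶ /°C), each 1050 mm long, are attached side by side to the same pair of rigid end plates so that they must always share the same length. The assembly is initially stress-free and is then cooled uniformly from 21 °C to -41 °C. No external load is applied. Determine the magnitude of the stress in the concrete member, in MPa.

Both members must finish at the same length. With the larger α, the stainless steel tends to over-contract; the plates restrain it, putting the stainless steel in tension and the concrete in compression. With no external load the two internal forces are equal and opposite, magnitude P.
Setting the final lengths equal and cancelling L: (α₁ − α₂)ΔT = P/(A₁E₁) + P/(A₂E₂).
|α₁ − α₂|·ΔT = 7.1×10⁻⁶ × 62 = 0.0004402.
1/(A₁E₁) + 1/(A₂E₂) = 1/(220×191×10³) + 1/(1825×32×10³) = 4.092×10⁻⁸ N⁻¹.
So P = 0.0004402 / 4.092×10⁻⁸ = 10.76 kN.
σ_{concrete} = P/A₂ = 10760/1825 = 5.894 MPa, compressive.

σ ≈ 5.89 MPa (compressive)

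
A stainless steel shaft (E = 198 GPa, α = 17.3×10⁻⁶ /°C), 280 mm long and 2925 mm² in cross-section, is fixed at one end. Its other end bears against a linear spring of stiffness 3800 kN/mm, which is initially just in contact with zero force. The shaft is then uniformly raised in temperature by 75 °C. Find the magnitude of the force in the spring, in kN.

The unrestrained thermal change is αΔT L = 17.3×10⁻⁶ × 75 × 280 = 0.3633 mm.
Let P be the compressive force at the spring. The shaft shortens elastically by PL/(AE) and the spring compresses by P/k; together these equal δ_free.
So P = δ_free / [L/(AE) + 1/k] = 0.3633 / [ 280/(2925×198×10³) + 1/(3800×10³) ].
P = 0.3633 / 7.466×10⁻⁷ = 486600 N.

P ≈ 487 kN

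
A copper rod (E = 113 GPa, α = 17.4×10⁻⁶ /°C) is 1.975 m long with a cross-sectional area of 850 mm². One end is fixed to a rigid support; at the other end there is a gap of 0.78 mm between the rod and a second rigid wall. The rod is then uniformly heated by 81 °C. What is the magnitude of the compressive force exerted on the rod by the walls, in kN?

P ≈ 97.4 kN

Unrestrained expansion: δ_free = αΔT L = 17.4×10⁻⁶ × 81 × 1975 = 2.784 mm.
After closing the 0.78 mm clearance, 2.784 − 0.78 = 2.004 mm of expansion remains to be suppressed by the wall.
That suppressed elongation corresponds to σ = E·Δ/L = 113×10³ × 2.004/1975 = 114.6 MPa.
Force on the wall = σA = 114.6 × 850 mm² = 97.44 kN.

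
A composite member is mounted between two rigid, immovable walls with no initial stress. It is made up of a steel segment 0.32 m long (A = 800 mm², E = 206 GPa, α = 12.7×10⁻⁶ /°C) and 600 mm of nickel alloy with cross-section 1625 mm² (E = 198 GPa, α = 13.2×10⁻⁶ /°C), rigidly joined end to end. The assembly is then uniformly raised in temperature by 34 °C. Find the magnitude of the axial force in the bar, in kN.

P ≈ 107 kN (compressive)

If the supports were absent, the total length change would be Σ αᵢΔT Lᵢ = 12.7×10⁻⁶×34×320 + 13.2×10⁻⁶×34×600 = 0.4075 mm.
The walls prevent any net length change, so an axial force P (same in every segment) develops. Compatibility: P · Σ Lᵢ/(AᵢEᵢ) = δ_free.
The series flexibility is Σ Lᵢ/(AᵢEᵢ) = 320/(800×206×10³) + 600/(1625×198×10³) = 3.807×10⁻⁶ mm/N.
So P = 0.4075 / 3.807×10⁻⁶ = 107 kN, compressive.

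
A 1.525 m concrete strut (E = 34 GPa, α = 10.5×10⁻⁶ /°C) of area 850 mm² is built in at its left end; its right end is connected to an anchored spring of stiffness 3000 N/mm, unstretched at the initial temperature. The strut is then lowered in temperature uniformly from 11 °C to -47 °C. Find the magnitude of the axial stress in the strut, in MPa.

σ ≈ 2.83 MPa (tensile)

Free thermal contraction: δ_free = αΔT L = 10.5×10⁻⁶ × 58 × 1525 = 0.9287 mm.
Let P be the tensile force in the spring. The strut extends elastically by PL/(AE) and the spring stretches by P/k; together these equal δ_free.
So P = δ_free / [L/(AE) + 1/k] = 0.9287 / [ 1525/(850×34×10³) + 1/(3000) ].
P = 0.9287 / 0.0003861 = 2405 N.
σ = P/A = 2405/850 = 2.83 MPa.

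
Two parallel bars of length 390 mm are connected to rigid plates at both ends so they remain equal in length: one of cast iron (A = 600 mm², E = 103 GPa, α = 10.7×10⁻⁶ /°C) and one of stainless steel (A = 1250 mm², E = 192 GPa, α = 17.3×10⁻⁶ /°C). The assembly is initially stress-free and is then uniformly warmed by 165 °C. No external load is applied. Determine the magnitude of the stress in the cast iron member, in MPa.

Equilibrium of a rigid end plate with no external load gives equal and opposite internal forces ±P in the two members. Since α_{stainless steel} > α_{cast iron}, heating drives the stainless steel into compression and the cast iron into tension.
Compatibility of the two members (thermal + elastic change equal): (α₁ − α₂)ΔT = P·[1/(A₁E₁) + 1/(A₂E₂)].
|α₁ − α₂|·ΔT = 6.6×10⁻⁶ × 165 = 0.001089.
1/(A₁E₁) + 1/(A₂E₂) = 1/(600×103×10³) + 1/(1250×192×10³) = 2.035×10⁻⁸ N⁻¹.
P = 0.001089 / 2.035×10⁻⁸ = 53520 N = 53.52 kN.
σ_{cast iron} = P/A₁ = 53520/600 = 89.2 MPa, tensile.

σ ≈ 89.2 MPa (tensile)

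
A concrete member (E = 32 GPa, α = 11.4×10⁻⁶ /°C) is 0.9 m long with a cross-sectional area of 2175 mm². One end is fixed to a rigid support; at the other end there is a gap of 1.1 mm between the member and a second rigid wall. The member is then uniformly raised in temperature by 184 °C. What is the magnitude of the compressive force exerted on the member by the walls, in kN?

If the wall were absent the member would grow by αΔT L = 11.4×10⁻⁶ × 184 × 900 = 1.888 mm.
After closing the 1.1 mm clearance, 1.888 − 1.1 = 0.7878 mm of expansion remains to be suppressed by the wall.
So σ = E(δ_free − g)/L = 32×10³ × 0.7878/900 = 28.01 MPa.
Force on the wall = σA = 28.01 × 2175 mm² = 60.93 kN.

P ≈ 60.9 kN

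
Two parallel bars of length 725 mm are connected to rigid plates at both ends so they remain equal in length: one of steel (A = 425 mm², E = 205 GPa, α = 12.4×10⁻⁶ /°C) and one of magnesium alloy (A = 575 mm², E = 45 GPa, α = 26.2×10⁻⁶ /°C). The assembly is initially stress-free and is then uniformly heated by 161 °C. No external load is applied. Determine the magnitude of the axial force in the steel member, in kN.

Both members must finish at the same length. With the larger α, the magnesium alloy tends to over-expand; the plates restrain it, putting the magnesium alloy in compression and the steel in tension. With no external load the two internal forces are equal and opposite, magnitude P.
Setting the final lengths equal and cancelling L: (α₁ − α₂)ΔT = P/(A₁E₁) + P/(A₂E₂).
|α₁ − α₂|·ΔT = 13.8×10⁻⁶ × 161 = 0.002222.
1/(A₁E₁) + 1/(A₂E₂) = 1/(425×205×10³) + 1/(575×45×10³) = 5.013×10⁻⁸ N⁻¹.
So P = 0.002222 / 5.013×10⁻⁸ = 44.33 kN.

P ≈ 44.3 kN (tensile in the steel)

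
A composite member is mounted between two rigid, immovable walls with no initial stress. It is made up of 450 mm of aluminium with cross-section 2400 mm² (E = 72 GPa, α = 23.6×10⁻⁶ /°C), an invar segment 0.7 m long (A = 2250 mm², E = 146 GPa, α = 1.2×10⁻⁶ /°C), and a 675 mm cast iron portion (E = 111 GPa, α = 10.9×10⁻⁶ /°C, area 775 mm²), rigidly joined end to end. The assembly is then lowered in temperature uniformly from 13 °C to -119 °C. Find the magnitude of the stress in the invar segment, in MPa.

If the supports were absent, the total length change would be Σ αᵢΔT Lᵢ = 23.6×10⁻⁶×132×450 + 1.2×10⁻⁶×132×700 + 10.9×10⁻⁶×132×675 = 2.484 mm.
The rigid supports impose zero overall length change; the single axial force P common to all segments must satisfy P Σ Lᵢ/(AᵢEᵢ) = δ_free.
The series flexibility is Σ Lᵢ/(AᵢEᵢ) = 450/(2400×72×10³) + 700/(2250×146×10³) + 675/(775×111×10³) = 1.258×10⁻⁵ mm/N.
So P = 2.484 / 1.258×10⁻⁵ = 197.4 kN, tensile.
σ_{invar} = P / A = 197400 / 2250 = 87.74 MPa.

σ ≈ 87.7 MPa (tensile)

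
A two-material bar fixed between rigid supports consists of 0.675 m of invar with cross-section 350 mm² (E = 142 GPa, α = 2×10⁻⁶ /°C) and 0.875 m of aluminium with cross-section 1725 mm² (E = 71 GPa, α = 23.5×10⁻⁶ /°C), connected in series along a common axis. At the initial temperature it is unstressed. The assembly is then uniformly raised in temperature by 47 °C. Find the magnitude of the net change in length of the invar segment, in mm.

|ΔL| ≈ 0.611 mm

Free thermal expansion of the whole bar: Σ αᵢΔT Lᵢ = 2×10⁻⁶×47×675 + 23.5×10⁻⁶×47×875 = 1.03 mm.
The walls prevent any net length change, so an axial force P (same in every segment) develops. Compatibility: P · Σ Lᵢ/(AᵢEᵢ) = δ_free.
The series flexibility is Σ Lᵢ/(AᵢEᵢ) = 675/(350×142×10³) + 875/(1725×71×10³) = 2.073×10⁻⁵ mm/N.
Hence P = δ_free / Σ(L/AE) = 1.03/2.073×10⁻⁵ = 49.69 kN (compressive).
For the invar segment, free thermal change = 2×10⁻⁶×47×675 = 0.06345 mm and elastic change from P = 49690×675/(350×142×10³) = 0.6749 mm; these oppose, so the net change is 0.611 mm (segment shortens).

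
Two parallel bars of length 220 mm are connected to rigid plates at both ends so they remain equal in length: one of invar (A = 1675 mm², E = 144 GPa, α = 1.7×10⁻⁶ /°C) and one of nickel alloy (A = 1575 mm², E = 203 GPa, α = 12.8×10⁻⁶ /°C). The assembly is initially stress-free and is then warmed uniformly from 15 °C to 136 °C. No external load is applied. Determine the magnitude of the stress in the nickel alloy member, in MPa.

The nickel alloy has the larger α, so on heating it would change length more than the invar if both were free. The rigid plates force a common final length, so the nickel alloy is put into compression and the invar into tension, with equal and opposite forces P (no external load).
Equating the net (thermal + elastic) strains gives |α₁ − α₂|·ΔT = P·[1/(A₁E₁) + 1/(A₂E₂)].
|α₁ − α₂|·ΔT = 11.1×10⁻⁶ × 121 = 0.001343.
1/(A₁E₁) + 1/(A₂E₂) = 1/(1675×144×10³) + 1/(1575×203×10³) = 7.274×10⁻⁹ N⁻¹.
P = 0.001343 / 7.274×10⁻⁹ = 184700 N = 184.7 kN.
σ_{nickel alloy} = P/A₂ = 184700/1575 = 117.2 MPa, compressive.

σ ≈ 117 MPa (compressive)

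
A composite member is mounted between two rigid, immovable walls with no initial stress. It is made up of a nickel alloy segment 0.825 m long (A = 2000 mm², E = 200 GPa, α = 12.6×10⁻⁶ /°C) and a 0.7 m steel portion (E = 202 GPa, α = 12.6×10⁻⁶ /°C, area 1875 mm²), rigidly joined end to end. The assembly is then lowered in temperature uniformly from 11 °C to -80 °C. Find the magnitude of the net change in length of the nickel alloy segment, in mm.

|ΔL| ≈ 0.0237 mm

With the walls removed the bar would change length by δ_free = Σ αᵢΔT Lᵢ = 12.6×10⁻⁶×91×825 + 12.6×10⁻⁶×91×700 = 1.749 mm.
The rigid supports impose zero overall length change; the single axial force P common to all segments must satisfy P Σ Lᵢ/(AᵢEᵢ) = δ_free.
The series flexibility is Σ Lᵢ/(AᵢEᵢ) = 825/(2000×200×10³) + 700/(1875×202×10³) = 3.911×10⁻⁶ mm/N.
Hence P = δ_free / Σ(L/AE) = 1.749/3.911×10⁻⁶ = 447.1 kN (tensile).
For the nickel alloy segment, free thermal change = 12.6×10⁻⁶×91×825 = 0.9459 mm and elastic change from P = 447100×825/(2000×200×10³) = 0.9222 mm; these oppose, so the net change is 0.0237 mm (segment shortens).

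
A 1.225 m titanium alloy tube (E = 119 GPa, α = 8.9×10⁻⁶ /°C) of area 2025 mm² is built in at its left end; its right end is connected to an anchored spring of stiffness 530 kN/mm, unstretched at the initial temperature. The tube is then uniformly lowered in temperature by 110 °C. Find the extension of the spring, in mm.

δ ≈ 0.325 mm

If the spring were absent the tube would shorten by αΔT L = 8.9×10⁻⁶ × 110 × 1225 = 1.199 mm.
Let P be the tensile force in the spring. The tube extends elastically by PL/(AE) and the spring stretches by P/k; together these equal δ_free.
P [ L/(AE) + 1/k ] = δ_free → P [ 1225/(2025×119×10³) + 1/(530×10³) ] = 1.199.
P = 1.199 / 6.97×10⁻⁶ = 172100 N.
Spring extension = P/k = 172100/(530×10³) = 0.3246 mm.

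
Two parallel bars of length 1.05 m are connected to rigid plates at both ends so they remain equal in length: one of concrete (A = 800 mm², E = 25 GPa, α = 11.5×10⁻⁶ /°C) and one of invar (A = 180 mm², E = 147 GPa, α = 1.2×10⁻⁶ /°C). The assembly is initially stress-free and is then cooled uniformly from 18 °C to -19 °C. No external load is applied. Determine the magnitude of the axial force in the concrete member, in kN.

Both members must finish at the same length. With the larger α, the concrete tends to over-contract; the plates restrain it, putting the concrete in tension and the invar in compression. With no external load the two internal forces are equal and opposite, magnitude P.
Equating the net (thermal + elastic) strains gives |α₁ − α₂|·ΔT = P·[1/(A₁E₁) + 1/(A₂E₂)].
|α₁ − α₂|·ΔT = 10.3×10⁻⁶ × 37 = 0.0003811.
1/(A₁E₁) + 1/(A₂E₂) = 1/(800×25×10³) + 1/(180×147×10³) = 8.779×10⁻⁸ N⁻¹.
So P = 0.0003811 / 8.779×10⁻⁸ = 4.341 kN.

P ≈ 4.34 kN (tensile in the concrete)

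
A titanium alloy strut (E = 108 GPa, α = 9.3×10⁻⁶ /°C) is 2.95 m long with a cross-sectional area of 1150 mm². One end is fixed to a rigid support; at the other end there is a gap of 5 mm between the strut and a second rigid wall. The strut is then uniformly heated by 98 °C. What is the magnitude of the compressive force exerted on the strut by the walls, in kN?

P ≈ 0 kN

If the wall were absent the strut would grow by αΔT L = 9.3×10⁻⁶ × 98 × 2950 = 2.689 mm.
Since δ_free = 2.69 mm is less than the 5 mm gap, the strut never touches the wall. No axial force develops.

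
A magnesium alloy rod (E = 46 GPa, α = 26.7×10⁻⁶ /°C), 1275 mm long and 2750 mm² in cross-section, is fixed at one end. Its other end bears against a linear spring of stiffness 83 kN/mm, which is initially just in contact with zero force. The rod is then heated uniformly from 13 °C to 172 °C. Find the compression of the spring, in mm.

δ ≈ 2.95 mm

Free thermal expansion: δ_free = αΔT L = 26.7×10⁻⁶ × 159 × 1275 = 5.413 mm.
With a force P in the spring, the elastic change of the rod is PL/(AE) and that of the spring is P/k; compatibility requires their sum to equal δ_free.
So P = δ_free / [L/(AE) + 1/k] = 5.413 / [ 1275/(2750×46×10³) + 1/(83×10³) ].
P = 5.413 / 2.213×10⁻⁵ = 244600 N.
Spring compression = P/k = 244600/(83×10³) = 2.947 mm.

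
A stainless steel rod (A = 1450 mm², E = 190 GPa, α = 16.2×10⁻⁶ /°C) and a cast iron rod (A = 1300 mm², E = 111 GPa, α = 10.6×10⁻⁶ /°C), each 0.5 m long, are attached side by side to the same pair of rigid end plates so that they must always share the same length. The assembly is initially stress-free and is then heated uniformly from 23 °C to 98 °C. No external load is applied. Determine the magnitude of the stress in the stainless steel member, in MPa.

σ ≈ 27.4 MPa (compressive)

Equilibrium of a rigid end plate with no external load gives equal and opposite internal forces ±P in the two members. Since α_{stainless steel} > α_{cast iron}, heating drives the stainless steel into compression and the cast iron into tension.
Setting the final lengths equal and cancelling L: (α₁ − α₂)ΔT = P/(A₁E₁) + P/(A₂E₂).
|α₁ − α₂|·ΔT = 5.6×10⁻⁶ × 75 = 0.00042.
1/(A₁E₁) + 1/(A₂E₂) = 1/(1450×190×10³) + 1/(1300×111×10³) = 1.056×10⁻⁸ N⁻¹.
P = 0.00042 / 1.056×10⁻⁸ = 39770 N = 39.77 kN.
σ_{stainless steel} = P/A₁ = 39770/1450 = 27.43 MPa, compressive.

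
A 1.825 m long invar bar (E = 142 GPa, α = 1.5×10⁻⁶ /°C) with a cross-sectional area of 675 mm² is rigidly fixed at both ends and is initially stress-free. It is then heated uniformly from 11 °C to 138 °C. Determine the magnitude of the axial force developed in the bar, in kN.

Full restraint means ε = 0, so the stress is σ = EαΔT = 142×10³ × 1.5×10⁻⁶ × 127 = 27.05 MPa.
Axial force P = σA = 27.05 × 675 = 18260 N = 18.26 kN, compressive.

P ≈ 18.3 kN (compressive)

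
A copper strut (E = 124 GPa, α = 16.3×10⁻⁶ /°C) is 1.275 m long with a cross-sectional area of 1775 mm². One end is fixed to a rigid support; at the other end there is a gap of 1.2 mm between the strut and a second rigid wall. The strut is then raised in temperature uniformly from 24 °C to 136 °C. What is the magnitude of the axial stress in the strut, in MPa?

σ ≈ 110 MPa (compressive)

Free thermal elongation = αΔT L = 16.3×10⁻⁶ × 112 × 1275 = 2.328 mm.
After closing the 1.2 mm clearance, 2.328 − 1.2 = 1.128 mm of expansion remains to be suppressed by the wall.
Compatibility: PL/(AE) = 1.128 mm, so σ = P/A = E × (1.128/1275) = 109.7 MPa.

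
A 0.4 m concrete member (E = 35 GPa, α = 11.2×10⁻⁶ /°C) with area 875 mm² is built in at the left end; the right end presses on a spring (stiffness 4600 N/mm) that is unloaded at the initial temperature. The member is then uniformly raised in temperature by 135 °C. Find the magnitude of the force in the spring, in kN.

P ≈ 2.62 kN

Free thermal expansion: δ_free = αΔT L = 11.2×10⁻⁶ × 135 × 400 = 0.6048 mm.
Let P be the compressive force at the spring. The member shortens elastically by PL/(AE) and the spring compresses by P/k; together these equal δ_free.
P [ L/(AE) + 1/k ] = δ_free → P [ 400/(875×35×10³) + 1/(4600) ] = 0.6048.
P = 0.6048 / 0.0002305 = 2624 N.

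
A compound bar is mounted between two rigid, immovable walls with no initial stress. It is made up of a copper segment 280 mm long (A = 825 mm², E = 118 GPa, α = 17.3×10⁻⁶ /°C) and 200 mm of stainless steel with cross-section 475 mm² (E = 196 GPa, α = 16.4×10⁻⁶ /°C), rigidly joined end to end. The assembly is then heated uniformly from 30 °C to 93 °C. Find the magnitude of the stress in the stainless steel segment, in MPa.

σ ≈ 214 MPa (compressive)

Free thermal expansion of the whole bar: Σ αᵢΔT Lᵢ = 17.3×10⁻⁶×63×280 + 16.4×10⁻⁶×63×200 = 0.5118 mm.
Since the ends are fixed, an axial force P builds up, equal in every segment, with P · Σ Lᵢ/(AᵢEᵢ) = δ_free.
Σ Lᵢ/(AᵢEᵢ) = 280/(825×118×10³) + 200/(475×196×10³) = 5.024×10⁻⁶ mm/N.
Hence P = δ_free / Σ(L/AE) = 0.5118/5.024×10⁻⁶ = 101.9 kN (compressive).
σ_{stainless steel} = P / A = 101900 / 475 = 214.5 MPa.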